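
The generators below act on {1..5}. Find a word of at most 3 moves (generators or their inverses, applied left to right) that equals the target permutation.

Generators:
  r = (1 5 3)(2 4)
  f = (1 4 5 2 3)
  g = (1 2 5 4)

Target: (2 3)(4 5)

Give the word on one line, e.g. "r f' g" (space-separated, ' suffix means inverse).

r r f

  after r: (1 5 3)(2 4)
  after r: (1 3 5)
  after f: (2 3)(4 5)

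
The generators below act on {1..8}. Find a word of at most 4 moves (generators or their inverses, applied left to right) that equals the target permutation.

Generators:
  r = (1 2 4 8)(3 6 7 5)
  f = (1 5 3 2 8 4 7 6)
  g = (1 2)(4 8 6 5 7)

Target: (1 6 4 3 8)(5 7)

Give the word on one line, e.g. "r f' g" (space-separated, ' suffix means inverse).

  after f: (1 5 3 2 8 4 7 6)
  after r': (1 7 3)(2 4 6 8)
  after r': (1 6 4 3 8)(5 7)

f r' r'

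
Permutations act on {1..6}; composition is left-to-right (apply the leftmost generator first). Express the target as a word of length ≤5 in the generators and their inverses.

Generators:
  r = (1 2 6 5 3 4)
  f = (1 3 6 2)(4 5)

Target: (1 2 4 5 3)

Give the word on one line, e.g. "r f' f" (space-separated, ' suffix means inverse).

r' r' f' f'

  after r': (1 4 3 5 6 2)
  after r': (1 3 6)(2 4 5)
  after f': (2 5 6)
  after f': (1 2 4 5 3)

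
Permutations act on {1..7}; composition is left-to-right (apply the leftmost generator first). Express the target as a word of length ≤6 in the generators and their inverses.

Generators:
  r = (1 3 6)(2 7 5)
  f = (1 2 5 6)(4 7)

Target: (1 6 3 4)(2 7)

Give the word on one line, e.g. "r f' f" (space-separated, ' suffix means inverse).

  after r: (1 3 6)(2 7 5)
  after f': (1 3 5)(2 4 7)
  after r': (2 4)(3 7 5 6)
  after f': (1 6 3 4)(2 7)

r f' r' f'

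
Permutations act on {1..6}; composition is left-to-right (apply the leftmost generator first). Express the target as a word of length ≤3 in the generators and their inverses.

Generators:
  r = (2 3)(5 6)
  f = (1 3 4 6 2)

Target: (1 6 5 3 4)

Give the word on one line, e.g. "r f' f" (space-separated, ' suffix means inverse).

r f' f'

  after r: (2 3)(5 6)
  after f': (1 2)(3 6 5 4)
  after f': (1 6 5 3 4)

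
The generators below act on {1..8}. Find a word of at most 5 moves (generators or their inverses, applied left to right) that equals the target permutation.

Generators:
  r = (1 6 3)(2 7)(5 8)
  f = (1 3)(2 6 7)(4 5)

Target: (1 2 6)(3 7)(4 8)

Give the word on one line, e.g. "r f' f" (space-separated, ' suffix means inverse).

r' f r f f

  after r': (1 3 6)(2 7)(5 8)
  after f: (3 7 6)(4 5 8)
  after r: (1 6)(2 7 3)(4 8)
  after f: (1 7)(3 6)(4 8 5)
  after f: (1 2 6)(3 7)(4 8)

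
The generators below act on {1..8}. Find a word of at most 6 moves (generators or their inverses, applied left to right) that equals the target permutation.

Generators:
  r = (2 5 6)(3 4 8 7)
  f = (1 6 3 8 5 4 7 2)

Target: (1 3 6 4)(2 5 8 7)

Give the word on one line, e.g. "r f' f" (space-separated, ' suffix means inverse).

  after r': (2 6 5)(3 7 8 4)
  after f': (1 2)(3 4 6 8 5 7)
  after f': (1 7 6 3 5 4)
  after r: (1 3 6 4)(2 5 8 7)

r' f' f' r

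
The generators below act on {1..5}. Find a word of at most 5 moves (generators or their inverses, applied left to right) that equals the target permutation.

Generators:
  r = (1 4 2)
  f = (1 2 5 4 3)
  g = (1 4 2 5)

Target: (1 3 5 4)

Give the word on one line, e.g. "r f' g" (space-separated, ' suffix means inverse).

f' r g

  after f': (1 3 4 5 2)
  after r: (1 3 2 4 5)
  after g: (1 3 5 4)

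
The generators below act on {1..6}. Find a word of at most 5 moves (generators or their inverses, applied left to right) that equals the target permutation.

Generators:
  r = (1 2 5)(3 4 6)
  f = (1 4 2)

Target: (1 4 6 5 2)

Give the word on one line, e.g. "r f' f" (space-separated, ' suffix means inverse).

f' f' r' f r

  after f': (1 2 4)
  after f': (1 4 2)
  after r': (1 3 6 4)(2 5)
  after f: (1 3 6 2 5)
  after r: (1 4 6 5 2)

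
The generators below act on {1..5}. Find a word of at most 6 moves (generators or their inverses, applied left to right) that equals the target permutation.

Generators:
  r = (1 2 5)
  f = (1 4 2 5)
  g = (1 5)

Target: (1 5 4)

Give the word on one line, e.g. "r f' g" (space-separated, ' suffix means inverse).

r' r' f r g'

  after r': (1 5 2)
  after r': (1 2 5)
  after f: (1 5 4 2)
  after r: (4 5)
  after g': (1 5 4)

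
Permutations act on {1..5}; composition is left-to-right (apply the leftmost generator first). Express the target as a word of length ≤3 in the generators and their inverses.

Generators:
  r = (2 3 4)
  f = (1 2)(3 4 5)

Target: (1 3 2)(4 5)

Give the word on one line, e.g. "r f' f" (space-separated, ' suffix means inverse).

  after f: (1 2)(3 4 5)
  after r': (1 4 5 2)
  after r': (1 3 2)(4 5)

f r' r'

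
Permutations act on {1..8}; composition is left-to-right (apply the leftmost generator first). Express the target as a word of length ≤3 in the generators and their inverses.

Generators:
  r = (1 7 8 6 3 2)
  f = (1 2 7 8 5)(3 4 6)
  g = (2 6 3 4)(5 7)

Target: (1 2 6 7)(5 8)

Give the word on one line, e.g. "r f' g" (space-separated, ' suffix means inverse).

g' f

  after g': (2 4 3 6)(5 7)
  after f: (1 2 6 7)(5 8)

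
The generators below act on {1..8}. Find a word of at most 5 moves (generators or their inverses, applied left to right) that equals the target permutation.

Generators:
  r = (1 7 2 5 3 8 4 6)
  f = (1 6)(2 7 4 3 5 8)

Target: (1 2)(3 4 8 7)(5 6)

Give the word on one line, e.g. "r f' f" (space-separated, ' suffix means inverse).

  after r': (1 6 4 8 3 5 2 7)
  after r': (1 4 3 2)(5 7 6 8)
  after r': (1 8 2 6 3 7 4 5)
  after f: (1 2)(3 4 8 7)(5 6)

r' r' r' f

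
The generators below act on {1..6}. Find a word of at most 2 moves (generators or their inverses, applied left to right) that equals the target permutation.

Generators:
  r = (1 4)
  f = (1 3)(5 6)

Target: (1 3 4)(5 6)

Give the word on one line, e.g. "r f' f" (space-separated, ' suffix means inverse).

  after f: (1 3)(5 6)
  after r': (1 3 4)(5 6)

f r'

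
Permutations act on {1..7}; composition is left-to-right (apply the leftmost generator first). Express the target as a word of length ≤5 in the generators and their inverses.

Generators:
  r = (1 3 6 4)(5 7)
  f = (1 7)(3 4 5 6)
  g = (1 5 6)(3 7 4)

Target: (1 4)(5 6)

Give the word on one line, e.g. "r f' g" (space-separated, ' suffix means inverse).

  after r': (1 4 6 3)(5 7)
  after f': (1 3 7 4 5)
  after g': (1 4)(5 6)

r' f' g'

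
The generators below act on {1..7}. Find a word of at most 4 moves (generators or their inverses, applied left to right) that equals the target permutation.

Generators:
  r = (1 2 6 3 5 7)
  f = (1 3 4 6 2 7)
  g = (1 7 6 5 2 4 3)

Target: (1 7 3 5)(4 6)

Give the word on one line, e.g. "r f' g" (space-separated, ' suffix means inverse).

r f

  after r: (1 2 6 3 5 7)
  after f: (1 7 3 5)(4 6)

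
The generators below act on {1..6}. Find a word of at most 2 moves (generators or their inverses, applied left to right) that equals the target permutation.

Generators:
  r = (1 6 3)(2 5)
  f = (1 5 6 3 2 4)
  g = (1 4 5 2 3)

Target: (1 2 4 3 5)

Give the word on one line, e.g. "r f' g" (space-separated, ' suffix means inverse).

g' g'

  after g': (1 3 2 5 4)
  after g': (1 2 4 3 5)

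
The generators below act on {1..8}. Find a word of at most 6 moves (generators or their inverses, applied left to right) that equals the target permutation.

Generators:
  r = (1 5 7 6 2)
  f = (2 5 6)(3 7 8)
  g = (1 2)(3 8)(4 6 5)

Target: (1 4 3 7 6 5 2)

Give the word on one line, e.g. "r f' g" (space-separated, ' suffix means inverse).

  after g': (1 2)(3 8)(4 5 6)
  after r: (2 5)(3 8)(4 7 6)
  after g': (1 2 6 5)(4 7)
  after f: (1 5)(3 7 4 8)
  after g: (1 4 3 7 6 5 2)

g' r g' f g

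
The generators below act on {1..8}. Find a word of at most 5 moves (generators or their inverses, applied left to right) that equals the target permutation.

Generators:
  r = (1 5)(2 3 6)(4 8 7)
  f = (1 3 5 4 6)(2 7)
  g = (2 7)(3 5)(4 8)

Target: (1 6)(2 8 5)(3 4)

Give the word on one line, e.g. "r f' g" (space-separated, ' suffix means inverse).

r' f' r' r'

  after r': (1 5)(2 6 3)(4 7 8)
  after f': (1 3 7 8 5 6)(2 4)
  after r': (1 2 7 4 6 5 3 8)
  after r': (1 6)(2 8 5)(3 4)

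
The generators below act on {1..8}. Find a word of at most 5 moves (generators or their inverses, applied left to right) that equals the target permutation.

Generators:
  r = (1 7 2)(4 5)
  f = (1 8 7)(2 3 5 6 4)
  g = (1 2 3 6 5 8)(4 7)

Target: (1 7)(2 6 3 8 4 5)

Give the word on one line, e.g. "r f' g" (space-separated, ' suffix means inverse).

  after f': (1 7 8)(2 4 6 5 3)
  after r: (1 2 5 3)(4 6)(7 8)
  after r: (2 4 6 5 3 7 8)
  after f': (1 7)(2 6 3 8 4 5)

f' r r f'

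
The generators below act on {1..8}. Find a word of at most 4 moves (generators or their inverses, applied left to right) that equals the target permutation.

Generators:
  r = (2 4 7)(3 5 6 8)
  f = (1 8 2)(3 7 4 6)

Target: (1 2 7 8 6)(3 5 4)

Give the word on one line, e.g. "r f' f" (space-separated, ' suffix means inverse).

  after r: (2 4 7)(3 5 6 8)
  after f': (1 2 7 8 6)(3 5 4)

r f'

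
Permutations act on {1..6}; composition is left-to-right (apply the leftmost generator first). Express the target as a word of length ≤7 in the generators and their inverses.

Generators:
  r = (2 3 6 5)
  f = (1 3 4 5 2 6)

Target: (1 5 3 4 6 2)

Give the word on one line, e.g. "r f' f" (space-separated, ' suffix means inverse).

  after r': (2 5 6 3)
  after f: (1 3 6 4 5)
  after r: (1 6 4 2 3 5)
  after f': (1 2)(3 4 5 6)
  after r': (1 5 3 4 6 2)

r' f r f' r'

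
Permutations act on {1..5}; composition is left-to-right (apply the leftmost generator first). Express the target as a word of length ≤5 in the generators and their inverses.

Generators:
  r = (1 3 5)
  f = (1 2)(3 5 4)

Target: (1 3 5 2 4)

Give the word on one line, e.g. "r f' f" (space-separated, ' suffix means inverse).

  after f': (1 2)(3 4 5)
  after r: (1 2 3 4)
  after r: (1 2 5)(3 4)
  after f: (2 4 5)
  after r: (1 3 5 2 4)

f' r r f r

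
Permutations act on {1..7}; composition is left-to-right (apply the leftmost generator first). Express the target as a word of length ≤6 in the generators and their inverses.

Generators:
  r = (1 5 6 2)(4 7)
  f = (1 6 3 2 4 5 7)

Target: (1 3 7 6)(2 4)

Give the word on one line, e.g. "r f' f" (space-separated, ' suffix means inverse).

r f' f' f'

  after r: (1 5 6 2)(4 7)
  after f': (1 4 5)(2 7)(3 6)
  after f': (1 2 5 7 3)
  after f': (1 3 7 6)(2 4)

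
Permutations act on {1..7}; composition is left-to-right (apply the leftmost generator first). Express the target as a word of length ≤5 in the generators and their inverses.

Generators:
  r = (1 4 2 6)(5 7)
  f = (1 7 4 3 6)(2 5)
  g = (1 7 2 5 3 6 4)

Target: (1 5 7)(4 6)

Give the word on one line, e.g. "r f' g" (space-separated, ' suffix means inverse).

r' g f' r'

  after r': (1 6 2 4)(5 7)
  after g: (1 4 7 3 6 5 2)
  after f': (1 7 4)(2 6)
  after r': (1 5 7)(4 6)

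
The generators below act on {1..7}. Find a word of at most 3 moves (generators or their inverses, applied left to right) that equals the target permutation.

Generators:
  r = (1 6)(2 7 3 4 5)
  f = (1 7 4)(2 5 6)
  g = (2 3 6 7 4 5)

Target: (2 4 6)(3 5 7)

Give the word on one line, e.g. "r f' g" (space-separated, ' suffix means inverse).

  after g': (2 5 4 7 6 3)
  after g': (2 4 6)(3 5 7)

g' g'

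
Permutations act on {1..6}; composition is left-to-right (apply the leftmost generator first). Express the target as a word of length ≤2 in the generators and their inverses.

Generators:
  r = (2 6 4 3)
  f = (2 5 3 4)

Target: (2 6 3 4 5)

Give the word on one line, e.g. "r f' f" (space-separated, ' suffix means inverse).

  after r: (2 6 4 3)
  after f': (2 6 3 4 5)

r f'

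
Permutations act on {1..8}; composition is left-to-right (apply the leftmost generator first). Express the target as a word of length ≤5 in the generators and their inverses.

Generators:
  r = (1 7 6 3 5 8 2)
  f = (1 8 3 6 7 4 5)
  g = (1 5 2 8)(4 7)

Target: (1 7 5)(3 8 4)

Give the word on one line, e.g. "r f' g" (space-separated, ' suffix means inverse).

  after r': (1 2 8 5 3 6 7)
  after g': (1 5 3 6 4 7 8)
  after f': (1 4 6 7)(5 8)
  after f': (1 7 5)(3 8 4)

r' g' f' f'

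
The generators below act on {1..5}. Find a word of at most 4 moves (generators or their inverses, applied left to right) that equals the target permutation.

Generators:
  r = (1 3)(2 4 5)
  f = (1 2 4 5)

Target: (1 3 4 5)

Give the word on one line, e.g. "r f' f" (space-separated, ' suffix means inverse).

r' f' f'

  after r': (1 3)(2 5 4)
  after f': (1 3 5 2 4)
  after f': (1 3 4 5)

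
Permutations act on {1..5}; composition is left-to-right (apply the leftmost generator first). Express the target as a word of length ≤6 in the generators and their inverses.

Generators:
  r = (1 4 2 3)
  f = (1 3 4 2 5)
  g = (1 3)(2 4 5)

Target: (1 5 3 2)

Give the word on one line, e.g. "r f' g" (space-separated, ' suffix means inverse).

  after g: (1 3)(2 4 5)
  after r': (1 2)(4 5)
  after f': (1 4 2 5 3)
  after r: (1 2 5)(3 4)
  after f: (1 5 3 2)

g r' f' r f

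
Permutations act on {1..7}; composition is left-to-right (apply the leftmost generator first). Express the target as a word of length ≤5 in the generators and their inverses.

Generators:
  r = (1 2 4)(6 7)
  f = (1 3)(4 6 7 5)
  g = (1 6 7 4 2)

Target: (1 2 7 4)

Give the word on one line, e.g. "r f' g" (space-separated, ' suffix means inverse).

  after r: (1 2 4)(6 7)
  after g': (1 4 2 7)
  after r: (2 6 7)
  after r: (1 2 7 4)

r g' r r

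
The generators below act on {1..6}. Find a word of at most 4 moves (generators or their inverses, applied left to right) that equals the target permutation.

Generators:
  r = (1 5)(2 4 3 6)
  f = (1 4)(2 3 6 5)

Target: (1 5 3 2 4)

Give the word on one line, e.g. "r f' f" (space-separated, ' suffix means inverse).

r' f r' f

  after r': (1 5)(2 6 3 4)
  after f: (1 2 5 4 3)
  after r': (1 6 3 5 2)
  after f: (1 5 3 2 4)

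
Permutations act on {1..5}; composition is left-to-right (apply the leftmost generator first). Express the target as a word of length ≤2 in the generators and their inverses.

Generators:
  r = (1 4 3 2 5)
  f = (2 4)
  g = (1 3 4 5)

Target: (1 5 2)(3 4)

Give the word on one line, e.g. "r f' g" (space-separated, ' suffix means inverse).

f' r'

  after f': (2 4)
  after r': (1 5 2)(3 4)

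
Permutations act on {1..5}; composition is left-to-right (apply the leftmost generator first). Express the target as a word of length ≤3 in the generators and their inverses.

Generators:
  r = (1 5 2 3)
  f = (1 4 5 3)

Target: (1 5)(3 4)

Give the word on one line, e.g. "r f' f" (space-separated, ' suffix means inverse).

f' f'

  after f': (1 3 5 4)
  after f': (1 5)(3 4)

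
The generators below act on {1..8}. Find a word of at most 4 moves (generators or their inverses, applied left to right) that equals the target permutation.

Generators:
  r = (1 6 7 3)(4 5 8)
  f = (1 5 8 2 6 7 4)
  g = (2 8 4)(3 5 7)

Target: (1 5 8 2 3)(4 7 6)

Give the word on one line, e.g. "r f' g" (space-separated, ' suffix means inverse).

f' r' g r

  after f': (1 4 7 6 2 8 5)
  after r': (1 8 4 6 2 5 3 7)
  after g: (1 4 6 8 2 7)
  after r: (1 5 8 2 3)(4 7 6)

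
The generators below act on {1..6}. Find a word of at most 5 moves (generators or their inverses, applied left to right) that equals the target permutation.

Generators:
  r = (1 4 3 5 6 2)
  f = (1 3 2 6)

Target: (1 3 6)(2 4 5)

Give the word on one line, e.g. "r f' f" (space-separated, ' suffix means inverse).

  after r': (1 2 6 5 3 4)
  after r': (1 6 3)(2 5 4)
  after r': (1 5)(2 3)(4 6)
  after r': (1 3 6)(2 4 5)

r' r' r' r'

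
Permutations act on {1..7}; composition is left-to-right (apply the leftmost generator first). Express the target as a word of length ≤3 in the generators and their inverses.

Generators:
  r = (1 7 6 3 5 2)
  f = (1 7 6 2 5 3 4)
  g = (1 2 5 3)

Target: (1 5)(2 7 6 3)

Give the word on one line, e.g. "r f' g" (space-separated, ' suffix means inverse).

  after g': (1 3 5 2)
  after r: (1 5)(2 7 6 3)

g' r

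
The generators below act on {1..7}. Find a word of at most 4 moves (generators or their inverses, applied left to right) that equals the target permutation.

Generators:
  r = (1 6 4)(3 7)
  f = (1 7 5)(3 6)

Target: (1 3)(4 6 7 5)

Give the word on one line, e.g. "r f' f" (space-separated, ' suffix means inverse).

f r'

  after f: (1 7 5)(3 6)
  after r': (1 3)(4 6 7 5)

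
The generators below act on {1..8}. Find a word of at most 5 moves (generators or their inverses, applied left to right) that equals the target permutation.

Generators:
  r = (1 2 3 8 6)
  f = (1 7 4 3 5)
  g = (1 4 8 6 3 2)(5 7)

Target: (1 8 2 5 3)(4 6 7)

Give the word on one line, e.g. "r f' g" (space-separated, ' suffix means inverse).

  after r: (1 2 3 8 6)
  after f: (1 2 5)(3 8 6 7 4)
  after r': (2 5 6 7 4)
  after r': (1 6 7 4)(2 5 8 3)
  after r': (1 8 2 5 3)(4 6 7)

r f r' r' r'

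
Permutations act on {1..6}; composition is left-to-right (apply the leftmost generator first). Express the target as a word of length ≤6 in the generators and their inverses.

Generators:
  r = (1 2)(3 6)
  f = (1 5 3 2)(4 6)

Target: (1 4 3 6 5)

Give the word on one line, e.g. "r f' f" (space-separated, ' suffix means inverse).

  after f: (1 5 3 2)(4 6)
  after f: (1 3)(2 5)
  after r: (1 6 3 2 5)
  after f': (1 4 6 5 2)
  after r': (1 4 3 6 5)

f f r f' r'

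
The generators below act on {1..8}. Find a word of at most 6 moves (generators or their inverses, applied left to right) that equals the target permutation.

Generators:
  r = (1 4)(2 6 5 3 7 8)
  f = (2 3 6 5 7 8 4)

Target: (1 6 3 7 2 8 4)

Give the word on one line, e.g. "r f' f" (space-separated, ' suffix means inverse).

r f' r r

  after r: (1 4)(2 6 5 3 7 8)
  after f': (1 8 4)(2 3 5)
  after r: (1 2 7 8)(5 6)
  after r: (1 6 3 7 2 8 4)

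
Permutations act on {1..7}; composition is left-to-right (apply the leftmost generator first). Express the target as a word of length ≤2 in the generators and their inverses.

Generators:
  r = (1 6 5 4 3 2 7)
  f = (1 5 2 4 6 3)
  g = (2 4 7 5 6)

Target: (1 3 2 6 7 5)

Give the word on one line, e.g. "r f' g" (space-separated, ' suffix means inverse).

f' g

  after f': (1 3 6 4 2 5)
  after g: (1 3 2 6 7 5)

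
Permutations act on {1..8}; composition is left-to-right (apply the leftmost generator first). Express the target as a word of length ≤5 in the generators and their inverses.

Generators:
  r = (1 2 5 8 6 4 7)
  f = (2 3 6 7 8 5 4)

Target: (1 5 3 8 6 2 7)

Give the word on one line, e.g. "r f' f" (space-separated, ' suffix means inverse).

  after r': (1 7 4 6 8 5 2)
  after f: (1 8 4 7 2)(3 6 5)
  after r': (1 5 3 8 6 2 7)

r' f r'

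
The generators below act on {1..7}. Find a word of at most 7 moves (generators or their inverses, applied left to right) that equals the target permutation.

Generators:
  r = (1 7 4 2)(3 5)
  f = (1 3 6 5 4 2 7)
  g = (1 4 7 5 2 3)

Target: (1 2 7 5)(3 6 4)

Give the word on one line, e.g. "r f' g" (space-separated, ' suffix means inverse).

r' f' g r r

  after r': (1 2 4 7)(3 5)
  after f': (1 4 2 5)(3 6)
  after g: (1 7 5 4 3 6)
  after r: (1 4 5 2)(3 6 7)
  after r: (1 2 7 5)(3 6 4)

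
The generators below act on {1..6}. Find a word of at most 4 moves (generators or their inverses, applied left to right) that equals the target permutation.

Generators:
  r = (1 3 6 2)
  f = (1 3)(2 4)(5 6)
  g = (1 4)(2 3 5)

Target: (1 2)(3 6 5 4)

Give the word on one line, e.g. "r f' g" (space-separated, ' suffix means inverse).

g f'

  after g: (1 4)(2 3 5)
  after f': (1 2)(3 6 5 4)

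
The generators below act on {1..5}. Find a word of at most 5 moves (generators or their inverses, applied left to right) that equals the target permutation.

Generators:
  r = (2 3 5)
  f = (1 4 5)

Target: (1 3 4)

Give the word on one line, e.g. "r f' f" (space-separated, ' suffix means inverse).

r f f r'

  after r: (2 3 5)
  after f: (1 4 5 2 3)
  after f: (1 5 2 3 4)
  after r': (1 3 4)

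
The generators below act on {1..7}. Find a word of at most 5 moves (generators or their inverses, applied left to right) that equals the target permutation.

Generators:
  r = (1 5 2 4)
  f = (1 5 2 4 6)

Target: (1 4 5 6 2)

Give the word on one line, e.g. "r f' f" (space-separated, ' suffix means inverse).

f f r f' r

  after f: (1 5 2 4 6)
  after f: (1 2 6 5 4)
  after r: (1 4 5)(2 6)
  after f': (1 2 4)(5 6)
  after r: (1 4 5 6 2)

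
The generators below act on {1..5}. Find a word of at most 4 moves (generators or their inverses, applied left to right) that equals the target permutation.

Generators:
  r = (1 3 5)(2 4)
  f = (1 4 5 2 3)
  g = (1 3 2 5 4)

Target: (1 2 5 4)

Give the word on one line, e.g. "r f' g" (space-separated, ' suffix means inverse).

f r

  after f: (1 4 5 2 3)
  after r: (1 2 5 4)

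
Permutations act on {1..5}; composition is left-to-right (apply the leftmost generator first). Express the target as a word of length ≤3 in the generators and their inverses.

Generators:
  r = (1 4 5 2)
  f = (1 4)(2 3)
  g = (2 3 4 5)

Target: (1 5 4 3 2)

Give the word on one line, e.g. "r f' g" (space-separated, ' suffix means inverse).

r' r' f'

  after r': (1 2 5 4)
  after r': (1 5)(2 4)
  after f': (1 5 4 3 2)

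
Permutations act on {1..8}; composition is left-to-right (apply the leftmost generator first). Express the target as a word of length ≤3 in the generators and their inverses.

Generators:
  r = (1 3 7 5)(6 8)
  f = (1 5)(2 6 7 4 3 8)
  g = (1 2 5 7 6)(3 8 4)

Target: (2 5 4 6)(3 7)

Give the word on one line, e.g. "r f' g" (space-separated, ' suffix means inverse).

  after g: (1 2 5 7 6)(3 8 4)
  after r': (1 2 7 8 4)(3 6 5)
  after g': (2 5 4 6)(3 7)

g r' g'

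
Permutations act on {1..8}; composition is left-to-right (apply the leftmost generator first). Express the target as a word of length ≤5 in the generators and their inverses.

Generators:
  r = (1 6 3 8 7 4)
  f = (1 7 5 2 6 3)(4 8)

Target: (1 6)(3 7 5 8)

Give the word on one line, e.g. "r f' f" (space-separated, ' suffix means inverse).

  after r: (1 6 3 8 7 4)
  after f': (1 2 5 7 8)(3 4)
  after r: (1 2 5 4 8 6 3)
  after f: (1 6)(3 7 5 8)

r f' r f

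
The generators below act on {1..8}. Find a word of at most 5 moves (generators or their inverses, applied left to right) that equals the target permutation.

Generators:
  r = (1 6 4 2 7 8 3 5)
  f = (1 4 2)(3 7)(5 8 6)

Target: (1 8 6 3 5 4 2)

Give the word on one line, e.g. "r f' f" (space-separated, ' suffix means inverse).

r' r' f r

  after r': (1 5 3 8 7 2 4 6)
  after r': (1 3 7 4)(2 6 5 8)
  after f: (1 7 2 5 6 8)
  after r: (1 8 6 3 5 4 2)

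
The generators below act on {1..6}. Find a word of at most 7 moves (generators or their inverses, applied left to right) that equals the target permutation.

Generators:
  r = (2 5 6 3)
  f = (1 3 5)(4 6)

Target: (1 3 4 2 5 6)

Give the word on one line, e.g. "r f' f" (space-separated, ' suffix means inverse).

r f r r f'

  after r: (2 5 6 3)
  after f: (1 3 2)(4 6 5)
  after r: (1 2)(3 5 4)
  after r: (1 5 4 2)(3 6)
  after f': (1 3 4 2 5 6)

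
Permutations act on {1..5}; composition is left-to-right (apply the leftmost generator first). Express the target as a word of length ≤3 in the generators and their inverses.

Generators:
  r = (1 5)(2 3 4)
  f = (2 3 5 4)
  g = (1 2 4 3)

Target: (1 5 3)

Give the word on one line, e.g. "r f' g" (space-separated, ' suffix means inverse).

  after r': (1 5)(2 4 3)
  after g': (1 5 3)

r' g'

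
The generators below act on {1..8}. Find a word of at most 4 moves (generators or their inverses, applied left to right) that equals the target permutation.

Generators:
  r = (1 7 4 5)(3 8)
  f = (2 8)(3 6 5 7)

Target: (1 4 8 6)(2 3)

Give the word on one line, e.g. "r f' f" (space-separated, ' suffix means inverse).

  after r': (1 5 4 7)(3 8)
  after f: (1 7)(2 8 6 5 4 3)
  after r: (1 4 8 6)(2 3)

r' f r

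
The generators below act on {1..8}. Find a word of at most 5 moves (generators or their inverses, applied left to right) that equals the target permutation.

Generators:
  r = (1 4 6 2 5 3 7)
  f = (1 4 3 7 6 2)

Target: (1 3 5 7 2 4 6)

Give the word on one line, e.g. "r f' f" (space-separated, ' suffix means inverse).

f r' r' f'

  after f: (1 4 3 7 6 2)
  after r': (2 7 4 5)
  after r': (1 7)(2 3 5 6 4)
  after f': (1 3 5 7 2 4 6)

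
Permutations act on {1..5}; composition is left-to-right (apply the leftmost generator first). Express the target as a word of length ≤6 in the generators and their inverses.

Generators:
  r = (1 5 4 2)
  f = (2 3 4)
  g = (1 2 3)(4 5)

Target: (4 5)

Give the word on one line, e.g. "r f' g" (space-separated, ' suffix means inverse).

r' g g f

  after r': (1 2 4 5)
  after g: (1 3)(2 5)
  after g: (2 4 5 3)
  after f: (4 5)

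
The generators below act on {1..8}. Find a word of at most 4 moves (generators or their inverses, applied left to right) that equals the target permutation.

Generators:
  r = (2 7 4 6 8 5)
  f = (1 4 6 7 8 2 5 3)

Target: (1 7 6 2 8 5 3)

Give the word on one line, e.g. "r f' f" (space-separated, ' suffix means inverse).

f r'

  after f: (1 4 6 7 8 2 5 3)
  after r': (1 7 6 2 8 5 3)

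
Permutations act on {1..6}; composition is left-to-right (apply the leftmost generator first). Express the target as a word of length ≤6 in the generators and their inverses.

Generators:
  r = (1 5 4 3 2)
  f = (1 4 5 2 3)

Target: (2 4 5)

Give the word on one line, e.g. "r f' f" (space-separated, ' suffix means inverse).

r' f r r

  after r': (1 2 3 4 5)
  after f: (1 3 5 4 2)
  after r: (1 2 5 3 4)
  after r: (2 4 5)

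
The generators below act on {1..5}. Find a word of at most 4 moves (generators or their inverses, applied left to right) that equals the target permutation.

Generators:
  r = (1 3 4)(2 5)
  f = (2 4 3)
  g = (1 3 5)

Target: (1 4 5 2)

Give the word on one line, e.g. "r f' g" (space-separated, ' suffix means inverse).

  after f': (2 3 4)
  after r': (1 4 5 2)

f' r'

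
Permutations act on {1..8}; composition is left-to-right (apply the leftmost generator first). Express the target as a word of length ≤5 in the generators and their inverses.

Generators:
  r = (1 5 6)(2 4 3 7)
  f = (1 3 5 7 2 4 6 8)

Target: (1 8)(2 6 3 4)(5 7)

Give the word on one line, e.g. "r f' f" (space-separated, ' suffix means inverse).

  after r: (1 5 6)(2 4 3 7)
  after r: (1 6 5)(2 3)(4 7)
  after r: (2 7 3 4)
  after f': (1 8 6 4 7)(2 5 3)
  after r: (1 8)(2 6 3 4)(5 7)

r r r f' r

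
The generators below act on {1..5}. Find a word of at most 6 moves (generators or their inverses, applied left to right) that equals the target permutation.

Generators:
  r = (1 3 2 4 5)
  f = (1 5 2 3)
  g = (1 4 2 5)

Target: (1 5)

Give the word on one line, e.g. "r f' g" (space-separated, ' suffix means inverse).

  after f': (1 3 2 5)
  after r: (1 2)(3 4 5)
  after r: (1 4)(2 3 5)
  after g: (1 2 3)
  after f': (1 5)

f' r r g f'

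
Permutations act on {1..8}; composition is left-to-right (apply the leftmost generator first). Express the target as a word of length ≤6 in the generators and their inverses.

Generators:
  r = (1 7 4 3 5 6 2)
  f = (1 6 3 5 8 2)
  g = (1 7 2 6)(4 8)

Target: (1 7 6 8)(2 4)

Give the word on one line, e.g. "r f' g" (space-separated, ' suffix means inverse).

f g r f

  after f: (1 6 3 5 8 2)
  after g: (2 7)(3 5 4 8 6)
  after r: (1 7)(2 4 8)(3 6 5)
  after f: (1 7 6 8)(2 4)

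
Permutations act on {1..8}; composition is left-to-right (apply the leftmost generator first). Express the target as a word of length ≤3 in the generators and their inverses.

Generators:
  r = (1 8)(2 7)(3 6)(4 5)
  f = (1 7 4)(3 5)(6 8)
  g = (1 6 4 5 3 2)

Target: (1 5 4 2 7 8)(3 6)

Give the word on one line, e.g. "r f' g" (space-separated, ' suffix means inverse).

f f r

  after f: (1 7 4)(3 5)(6 8)
  after f: (1 4 7)
  after r: (1 5 4 2 7 8)(3 6)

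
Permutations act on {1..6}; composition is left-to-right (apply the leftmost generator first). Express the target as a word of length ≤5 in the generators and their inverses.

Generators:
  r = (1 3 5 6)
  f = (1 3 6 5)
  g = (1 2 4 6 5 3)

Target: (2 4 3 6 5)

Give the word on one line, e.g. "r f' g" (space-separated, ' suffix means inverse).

f g f r'

  after f: (1 3 6 5)
  after g: (2 4 6 3 5)
  after f: (1 3)(2 4 5)
  after r': (2 4 3 6 5)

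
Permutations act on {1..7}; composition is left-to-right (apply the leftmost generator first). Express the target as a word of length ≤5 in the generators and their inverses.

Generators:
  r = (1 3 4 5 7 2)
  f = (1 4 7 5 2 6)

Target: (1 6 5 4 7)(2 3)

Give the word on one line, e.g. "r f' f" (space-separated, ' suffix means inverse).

f' r' r'

  after f': (1 6 2 5 7 4)
  after r': (1 6 7 3)(2 4)
  after r': (1 6 5 4 7)(2 3)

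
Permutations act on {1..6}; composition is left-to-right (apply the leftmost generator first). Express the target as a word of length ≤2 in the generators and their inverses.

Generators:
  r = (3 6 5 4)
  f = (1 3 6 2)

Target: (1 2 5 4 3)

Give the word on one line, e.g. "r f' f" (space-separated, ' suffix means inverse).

f' r

  after f': (1 2 6 3)
  after r: (1 2 5 4 3)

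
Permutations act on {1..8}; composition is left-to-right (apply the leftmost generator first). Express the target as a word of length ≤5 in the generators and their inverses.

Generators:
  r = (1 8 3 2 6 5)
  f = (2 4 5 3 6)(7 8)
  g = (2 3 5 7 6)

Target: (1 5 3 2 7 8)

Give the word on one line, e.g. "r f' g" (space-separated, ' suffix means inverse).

  after g': (2 6 7 5 3)
  after g': (2 7 3 6 5)
  after r': (1 5 3 2 7 8)

g' g' r'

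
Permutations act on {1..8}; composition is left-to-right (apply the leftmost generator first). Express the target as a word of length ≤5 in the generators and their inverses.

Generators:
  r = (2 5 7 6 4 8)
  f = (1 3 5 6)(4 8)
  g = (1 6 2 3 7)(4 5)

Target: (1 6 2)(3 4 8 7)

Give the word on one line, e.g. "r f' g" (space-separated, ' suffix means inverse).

  after r: (2 5 7 6 4 8)
  after g': (1 7)(2 4 8 6 5 3)
  after r': (1 5 3 8 7)(2 6)
  after f: (1 6 2)(3 4 8 7)

r g' r' f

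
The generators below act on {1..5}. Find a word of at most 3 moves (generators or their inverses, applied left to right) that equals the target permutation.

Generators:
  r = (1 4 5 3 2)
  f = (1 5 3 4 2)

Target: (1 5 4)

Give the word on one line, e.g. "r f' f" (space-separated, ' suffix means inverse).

f' r' f'

  after f': (1 2 4 3 5)
  after r': (1 3 4 5 2)
  after f': (1 5 4)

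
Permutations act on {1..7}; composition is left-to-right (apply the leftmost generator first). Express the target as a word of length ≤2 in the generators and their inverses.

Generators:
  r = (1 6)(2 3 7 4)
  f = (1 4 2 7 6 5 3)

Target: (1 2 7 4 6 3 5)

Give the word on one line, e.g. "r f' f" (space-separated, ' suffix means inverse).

f' r'

  after f': (1 3 5 6 7 2 4)
  after r': (1 2 7 4 6 3 5)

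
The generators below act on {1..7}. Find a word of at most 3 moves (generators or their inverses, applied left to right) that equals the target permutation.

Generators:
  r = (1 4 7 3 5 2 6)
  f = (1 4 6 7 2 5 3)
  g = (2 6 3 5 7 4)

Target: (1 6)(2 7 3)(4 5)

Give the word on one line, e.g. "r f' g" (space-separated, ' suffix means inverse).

f r' r'

  after f: (1 4 6 7 2 5 3)
  after r': (2 3 6 4)(5 7)
  after r': (1 6)(2 7 3)(4 5)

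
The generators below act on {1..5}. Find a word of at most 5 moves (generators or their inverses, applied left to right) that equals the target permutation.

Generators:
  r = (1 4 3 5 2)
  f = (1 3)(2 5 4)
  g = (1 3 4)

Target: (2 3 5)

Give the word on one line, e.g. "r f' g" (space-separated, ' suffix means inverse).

r g' g'

  after r: (1 4 3 5 2)
  after g': (1 3 5 2 4)
  after g': (2 3 5)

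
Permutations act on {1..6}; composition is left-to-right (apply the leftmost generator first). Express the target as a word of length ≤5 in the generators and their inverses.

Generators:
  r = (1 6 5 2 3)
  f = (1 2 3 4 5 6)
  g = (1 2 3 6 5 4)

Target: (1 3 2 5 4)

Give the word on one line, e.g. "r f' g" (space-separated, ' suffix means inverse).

g' r f'

  after g': (1 4 5 6 3 2)
  after r: (1 4 2 6)
  after f': (1 3 2 5 4)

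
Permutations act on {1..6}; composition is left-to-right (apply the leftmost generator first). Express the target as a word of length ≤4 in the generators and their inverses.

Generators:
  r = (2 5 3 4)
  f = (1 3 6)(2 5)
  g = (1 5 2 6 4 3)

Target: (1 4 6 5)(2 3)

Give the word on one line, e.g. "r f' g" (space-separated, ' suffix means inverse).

r g r' r'

  after r: (2 5 3 4)
  after g: (1 5)(4 6)
  after r': (1 2 4 6 3 5)
  after r': (1 4 6 5)(2 3)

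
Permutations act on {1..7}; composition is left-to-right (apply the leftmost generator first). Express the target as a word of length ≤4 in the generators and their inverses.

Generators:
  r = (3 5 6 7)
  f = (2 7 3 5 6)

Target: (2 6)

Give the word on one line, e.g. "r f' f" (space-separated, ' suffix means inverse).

  after r': (3 7 6 5)
  after r': (3 6)(5 7)
  after r': (3 5 6 7)
  after f': (2 6)

r' r' r' f'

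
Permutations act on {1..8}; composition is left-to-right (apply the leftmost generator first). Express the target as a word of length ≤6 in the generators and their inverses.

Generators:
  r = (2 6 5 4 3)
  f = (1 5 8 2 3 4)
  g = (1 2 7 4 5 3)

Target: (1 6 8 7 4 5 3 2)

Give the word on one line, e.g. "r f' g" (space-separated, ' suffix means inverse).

  after f: (1 5 8 2 3 4)
  after r': (1 6 2 4)(3 5 8)
  after f': (1 6 8 2 3)
  after g: (1 6 8 7 4 5 3 2)

f r' f' g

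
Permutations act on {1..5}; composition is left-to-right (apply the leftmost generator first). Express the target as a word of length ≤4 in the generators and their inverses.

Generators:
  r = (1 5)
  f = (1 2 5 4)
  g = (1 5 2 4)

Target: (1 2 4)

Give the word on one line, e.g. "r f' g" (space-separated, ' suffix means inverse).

f' g' r' r'

  after f': (1 4 5 2)
  after g': (1 2 4)
  after r': (1 2 4 5)
  after r': (1 2 4)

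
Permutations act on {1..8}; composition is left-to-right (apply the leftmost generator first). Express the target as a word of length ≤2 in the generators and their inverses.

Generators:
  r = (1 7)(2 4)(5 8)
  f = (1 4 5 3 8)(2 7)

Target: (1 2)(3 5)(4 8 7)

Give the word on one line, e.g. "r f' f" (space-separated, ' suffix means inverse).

f r

  after f: (1 4 5 3 8)(2 7)
  after r: (1 2)(3 5)(4 8 7)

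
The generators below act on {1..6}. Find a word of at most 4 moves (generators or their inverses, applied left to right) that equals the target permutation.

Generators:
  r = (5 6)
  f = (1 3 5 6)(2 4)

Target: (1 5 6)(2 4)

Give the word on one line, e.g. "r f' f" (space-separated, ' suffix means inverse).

  after f: (1 3 5 6)(2 4)
  after f: (1 5)(3 6)
  after r: (1 6 3 5)
  after f': (1 5 6)(2 4)

f f r f'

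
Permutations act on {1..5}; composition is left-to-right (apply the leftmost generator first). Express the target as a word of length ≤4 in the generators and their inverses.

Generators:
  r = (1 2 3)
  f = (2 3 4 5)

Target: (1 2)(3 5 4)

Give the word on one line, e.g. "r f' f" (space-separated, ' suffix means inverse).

r' f f f

  after r': (1 3 2)
  after f: (1 4 5 2)
  after f: (1 5 3 4 2)
  after f: (1 2)(3 5 4)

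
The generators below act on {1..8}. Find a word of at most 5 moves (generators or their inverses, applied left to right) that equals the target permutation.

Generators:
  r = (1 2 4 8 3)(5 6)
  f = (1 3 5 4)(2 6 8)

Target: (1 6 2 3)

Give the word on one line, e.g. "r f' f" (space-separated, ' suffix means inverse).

f r f f r'

  after f: (1 3 5 4)(2 6 8)
  after r: (2 5 8 4)(3 6)
  after f: (1 3 8)(2 4 6 5)
  after f: (1 5 6 4 8 3 2)
  after r': (1 6 2 3)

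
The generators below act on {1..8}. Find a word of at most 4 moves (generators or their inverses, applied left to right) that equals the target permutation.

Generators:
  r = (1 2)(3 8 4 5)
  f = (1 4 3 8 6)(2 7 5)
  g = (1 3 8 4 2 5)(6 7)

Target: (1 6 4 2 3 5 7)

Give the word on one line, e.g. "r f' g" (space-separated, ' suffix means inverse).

  after f': (1 6 8 3 4)(2 5 7)
  after r: (1 6 4 2 3 5 7)

f' r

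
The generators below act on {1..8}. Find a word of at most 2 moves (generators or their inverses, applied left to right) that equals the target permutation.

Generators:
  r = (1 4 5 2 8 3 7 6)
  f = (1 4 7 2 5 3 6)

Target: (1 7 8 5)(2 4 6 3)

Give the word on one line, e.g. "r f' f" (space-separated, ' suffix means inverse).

r' r'

  after r': (1 6 7 3 8 2 5 4)
  after r': (1 7 8 5)(2 4 6 3)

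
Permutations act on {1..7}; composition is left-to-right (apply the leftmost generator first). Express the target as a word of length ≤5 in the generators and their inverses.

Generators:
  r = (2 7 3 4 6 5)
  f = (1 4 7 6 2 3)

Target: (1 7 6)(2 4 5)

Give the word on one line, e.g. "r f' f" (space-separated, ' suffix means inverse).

r r f f

  after r: (2 7 3 4 6 5)
  after r: (2 3 6)(4 5 7)
  after f: (1 4 5 6 3 2)
  after f: (1 7 6)(2 4 5)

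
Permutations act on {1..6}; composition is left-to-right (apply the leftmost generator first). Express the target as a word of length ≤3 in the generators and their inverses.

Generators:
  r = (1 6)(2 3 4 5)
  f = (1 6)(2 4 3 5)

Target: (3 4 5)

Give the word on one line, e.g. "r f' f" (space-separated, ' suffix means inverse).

r' f

  after r': (1 6)(2 5 4 3)
  after f: (3 4 5)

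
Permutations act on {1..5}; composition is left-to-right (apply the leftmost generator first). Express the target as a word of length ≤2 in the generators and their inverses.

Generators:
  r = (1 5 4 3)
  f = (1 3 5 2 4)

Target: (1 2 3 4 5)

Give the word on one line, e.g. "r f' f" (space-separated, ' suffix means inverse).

f' f'

  after f': (1 4 2 5 3)
  after f': (1 2 3 4 5)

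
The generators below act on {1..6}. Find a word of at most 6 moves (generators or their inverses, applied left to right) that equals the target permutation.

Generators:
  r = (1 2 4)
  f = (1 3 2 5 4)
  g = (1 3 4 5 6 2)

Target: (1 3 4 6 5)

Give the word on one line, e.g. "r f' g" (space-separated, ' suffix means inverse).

  after f: (1 3 2 5 4)
  after g': (2 4)(3 6 5)
  after g': (1 2 3 5)(4 6)
  after r': (2 3 5 4 6)
  after f: (1 3 4 6 5)

f g' g' r' f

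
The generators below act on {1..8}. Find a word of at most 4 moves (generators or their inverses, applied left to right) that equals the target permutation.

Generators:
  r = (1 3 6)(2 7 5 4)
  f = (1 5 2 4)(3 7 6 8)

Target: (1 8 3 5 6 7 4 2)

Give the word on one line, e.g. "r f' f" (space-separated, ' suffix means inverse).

  after r': (1 6 3)(2 4 5 7)
  after f: (1 8 3 5 6 7 4 2)

r' f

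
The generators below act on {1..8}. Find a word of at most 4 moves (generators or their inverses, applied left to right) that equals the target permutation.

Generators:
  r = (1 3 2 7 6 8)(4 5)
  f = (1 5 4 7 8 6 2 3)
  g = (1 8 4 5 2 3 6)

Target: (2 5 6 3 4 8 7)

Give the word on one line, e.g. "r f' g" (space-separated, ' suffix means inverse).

g' g' r'

  after g': (1 6 3 2 5 4 8)
  after g': (1 3 5 8 6 2 4)
  after r': (2 5 6 3 4 8 7)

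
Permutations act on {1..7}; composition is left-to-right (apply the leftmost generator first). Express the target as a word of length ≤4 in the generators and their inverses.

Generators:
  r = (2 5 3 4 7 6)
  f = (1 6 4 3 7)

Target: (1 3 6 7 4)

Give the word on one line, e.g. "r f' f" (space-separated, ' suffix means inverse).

  after f': (1 7 3 4 6)
  after f': (1 3 6 7 4)

f' f'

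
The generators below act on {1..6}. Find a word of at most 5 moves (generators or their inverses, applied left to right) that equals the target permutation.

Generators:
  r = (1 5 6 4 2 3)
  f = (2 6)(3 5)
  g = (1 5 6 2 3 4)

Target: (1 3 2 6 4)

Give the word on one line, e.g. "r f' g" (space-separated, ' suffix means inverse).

f g' r' g r

  after f: (2 6)(3 5)
  after g': (1 4 3)(2 5)
  after r': (1 6 5 4 2)
  after g: (1 2 5)(3 4)
  after r: (1 3 2 6 4)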